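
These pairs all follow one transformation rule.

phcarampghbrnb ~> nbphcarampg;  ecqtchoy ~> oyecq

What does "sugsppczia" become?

iasugsp

The pattern: move the last 2 characters to the front (rotate right by 2), then delete the last 3 characters.
"sugsppczia" → "iasugsppcz" → "iasugsp".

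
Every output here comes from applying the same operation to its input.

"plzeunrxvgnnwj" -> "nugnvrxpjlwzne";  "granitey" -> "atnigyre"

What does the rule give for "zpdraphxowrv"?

roaxphzvprdw

What's happening: take characters alternately from the front and the back (1st, last, 2nd, 2nd-last, ...), then swap the front and back halves of the string.
Working it through for "zpdraphxowrv": intermediate "zvprdwroaxph", final "roaxphzvprdw".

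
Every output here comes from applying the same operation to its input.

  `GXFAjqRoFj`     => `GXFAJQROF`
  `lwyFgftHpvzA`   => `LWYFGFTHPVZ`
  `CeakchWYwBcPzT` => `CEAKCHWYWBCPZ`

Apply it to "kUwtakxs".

The pattern: delete the last character, then convert every letter to uppercase.
Working it through for "kUwtakxs": intermediate "kUwtakx", final "KUWTAKX".

KUWTAKX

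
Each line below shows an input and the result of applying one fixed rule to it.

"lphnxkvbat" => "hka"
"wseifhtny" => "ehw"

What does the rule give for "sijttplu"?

The transformation: swap the first and last characters, then keep one character in every 3, starting at position 3 (positions 3rd, 6th, 9th, ...).
On "sijttplu" that produces "jp".

jp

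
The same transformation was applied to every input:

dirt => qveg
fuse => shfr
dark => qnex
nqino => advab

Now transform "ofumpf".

bshzcs

In each case the input is transformed by: shift every letter 13 places forward in the alphabet (wrapping around) — i.e. ROT13.
Applying that to "ofumpf" gives "bshzcs".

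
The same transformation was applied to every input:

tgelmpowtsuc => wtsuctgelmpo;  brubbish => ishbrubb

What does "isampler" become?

In each case the input is transformed by: swap the front and back halves of the string, then move the first character to the end.
Applying both steps to "isampler": "plerisam", then "lerisamp".

lerisamp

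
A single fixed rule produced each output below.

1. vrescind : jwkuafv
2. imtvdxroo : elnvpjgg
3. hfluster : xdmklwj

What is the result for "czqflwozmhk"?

rixdogrezc

Looking at the pairs, the operation is to shift every letter 8 places backward in the alphabet (wrapping around), then delete the first character.
So "czqflwozmhk" becomes "rixdogrezc".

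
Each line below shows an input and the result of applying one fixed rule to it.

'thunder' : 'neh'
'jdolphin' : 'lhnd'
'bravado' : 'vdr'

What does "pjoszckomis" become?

scoij

In each case the input is transformed by: keep every other character starting from the second (positions 2nd, 4th, 6th, ...), then move the first character to the end.
For "pjoszckomis" the result is "scoij".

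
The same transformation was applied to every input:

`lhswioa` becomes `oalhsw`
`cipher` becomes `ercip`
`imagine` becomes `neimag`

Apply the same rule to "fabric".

icfab

Rule — move the last 2 characters to the front (rotate right by 2), then delete the last character.
Applying that to "fabric" gives "icfab".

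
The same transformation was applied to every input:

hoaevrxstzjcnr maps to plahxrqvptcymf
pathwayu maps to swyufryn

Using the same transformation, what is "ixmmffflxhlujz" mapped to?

In each case the input is transformed by: shift every letter 2 places backward in the alphabet (wrapping around), then reverse the string.
For "ixmmffflxhlujz", step one produces "gvkkdddjvfjshx"; step two turns that into "xhsjfvjdddkkvg".

xhsjfvjdddkkvg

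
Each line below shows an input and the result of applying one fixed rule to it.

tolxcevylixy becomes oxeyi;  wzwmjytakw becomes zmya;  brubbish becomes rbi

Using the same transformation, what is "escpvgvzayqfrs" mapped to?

What's happening: delete the last character, then keep every other character starting from the second (positions 2nd, 4th, 6th, ...).
"escpvgvzayqfrs" → "spgzyf".

spgzyf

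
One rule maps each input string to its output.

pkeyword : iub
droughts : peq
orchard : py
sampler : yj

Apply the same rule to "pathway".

yu

The rule is to shift every letter 2 places backward in the alphabet (wrapping around), then keep one character in every 3, starting at position 2 (positions 2nd, 5th, 8th, ...).
"pathway" → "nyrfuyw" → "yu".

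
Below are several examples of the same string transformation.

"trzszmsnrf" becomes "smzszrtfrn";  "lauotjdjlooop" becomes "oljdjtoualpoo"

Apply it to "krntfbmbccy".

bmbftnrkycc

In each case the input is transformed by: move the last 3 characters to the front (rotate right by 3), then reverse the string.
Working it through for "krntfbmbccy": intermediate "ccykrntfbmb", final "bmbftnrkycc".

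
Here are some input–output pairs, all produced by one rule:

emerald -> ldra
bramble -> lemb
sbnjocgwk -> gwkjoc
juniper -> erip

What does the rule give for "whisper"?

ersp

Each output is the input with this applied: delete the first 3 characters, then swap the front and back halves of the string.
On "whisper": the first step gives "sper", and the second then gives "ersp".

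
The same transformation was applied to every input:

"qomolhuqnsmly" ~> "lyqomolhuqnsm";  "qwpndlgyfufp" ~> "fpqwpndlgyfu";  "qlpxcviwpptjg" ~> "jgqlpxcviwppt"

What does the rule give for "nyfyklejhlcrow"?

The transformation: move the last 2 characters to the front (rotate right by 2).
Applying that to "nyfyklejhlcrow" gives "ownyfyklejhlcr".

ownyfyklejhlcr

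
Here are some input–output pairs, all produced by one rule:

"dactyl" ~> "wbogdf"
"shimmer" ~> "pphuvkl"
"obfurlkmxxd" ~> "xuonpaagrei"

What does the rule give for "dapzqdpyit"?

The rule is to shift every letter 3 places forward in the alphabet (wrapping around), then move the first 3 characters to the end (rotate left by 3).
Working it through for "dapzqdpyit": intermediate "gdsctgsblw", final "ctgsblwgds".

ctgsblwgds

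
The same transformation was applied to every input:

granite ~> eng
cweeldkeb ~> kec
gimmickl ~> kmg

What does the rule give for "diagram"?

mgd

The rule is to keep one character in every 3, starting at position 1 (positions 1st, 4th, 7th, ...), then reverse the string.
Working it through for "diagram": intermediate "dgm", final "mgd".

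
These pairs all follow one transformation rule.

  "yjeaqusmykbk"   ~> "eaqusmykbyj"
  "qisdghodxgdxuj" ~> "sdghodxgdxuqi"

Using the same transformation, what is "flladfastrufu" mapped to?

ladfastruffl

What's happening: delete the last character, then move the first 2 characters to the end (rotate left by 2).
On "flladfastrufu": the first step gives "flladfastruf", and the second then gives "ladfastruffl".
(Check on "yjeaqusmykbk": → "yjeaqusmykb" → "eaqusmykbyj" ✓)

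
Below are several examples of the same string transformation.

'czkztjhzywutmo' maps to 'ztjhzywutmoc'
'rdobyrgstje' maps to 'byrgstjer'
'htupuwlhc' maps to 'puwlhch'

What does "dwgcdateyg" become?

cdateygd

The rule is to move the first 3 characters to the end (rotate left by 3), then delete the last 2 characters.
Starting from "dwgcdateyg": after the first operation, "cdateygdwg"; after the second, "cdateygd".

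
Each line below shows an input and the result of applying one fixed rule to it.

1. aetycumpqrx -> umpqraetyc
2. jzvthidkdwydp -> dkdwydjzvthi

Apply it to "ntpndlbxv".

dlbxntpn

Each output is the input with this applied: delete the last character, then swap the front and back halves of the string.
Starting from "ntpndlbxv": after the first operation, "ntpndlbx"; after the second, "dlbxntpn".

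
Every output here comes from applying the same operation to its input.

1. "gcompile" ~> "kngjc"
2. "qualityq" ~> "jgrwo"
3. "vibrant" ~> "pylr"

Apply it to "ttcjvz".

Looking at the pairs, the operation is to shift every letter 2 places backward in the alphabet (wrapping around), then delete the first 3 characters.
So "ttcjvz" becomes "htx".

htx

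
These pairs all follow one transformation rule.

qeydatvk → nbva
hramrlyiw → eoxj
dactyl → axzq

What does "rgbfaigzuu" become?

odyc

Rule — shift every letter 3 places backward in the alphabet (wrapping around), then keep only the first 4 characters.
Starting from "rgbfaigzuu": after the first operation, "odycxfdwrr"; after the second, "odyc".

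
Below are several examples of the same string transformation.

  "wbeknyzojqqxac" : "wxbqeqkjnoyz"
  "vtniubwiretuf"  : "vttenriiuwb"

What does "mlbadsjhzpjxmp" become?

What's happening: delete the last 2 characters, then take characters alternately from the front and the back (1st, last, 2nd, 2nd-last, ...).
For "mlbadsjhzpjxmp", step one produces "mlbadsjhzpjx"; step two turns that into "mxljbpazdhsj".
(Check on "wbeknyzojqqxac": → "wbeknyzojqqx" → "wxbqeqkjnoyz" ✓)

mxljbpazdhsj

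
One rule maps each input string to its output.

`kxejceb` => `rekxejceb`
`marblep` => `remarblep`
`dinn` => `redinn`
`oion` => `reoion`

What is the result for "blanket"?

The pattern: prepend "re".
For "blanket" the result is "reblanket".

reblanket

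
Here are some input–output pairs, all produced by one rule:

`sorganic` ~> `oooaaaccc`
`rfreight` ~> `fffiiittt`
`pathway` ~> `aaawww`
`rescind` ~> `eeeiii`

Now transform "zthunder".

tttnnnrrr

In each case the input is transformed by: keep one character in every 3, starting at position 2 (positions 2nd, 5th, 8th, ...), then repeat every character 3 times.
Applying both steps to "zthunder": "tnr", then "tttnnnrrr".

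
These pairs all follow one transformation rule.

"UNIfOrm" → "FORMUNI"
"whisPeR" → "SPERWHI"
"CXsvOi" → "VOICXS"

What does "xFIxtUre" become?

Looking at the pairs, the operation is to move the first 3 characters to the end (rotate left by 3), then convert every letter to uppercase.
On "xFIxtUre" that produces "XTUREXFI".

XTUREXFI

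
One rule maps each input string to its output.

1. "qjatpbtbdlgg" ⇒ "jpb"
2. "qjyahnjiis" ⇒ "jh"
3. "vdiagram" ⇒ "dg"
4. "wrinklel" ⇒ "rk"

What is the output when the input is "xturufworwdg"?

Looking at the pairs, the operation is to keep one character in every 3, starting at position 2 (positions 2nd, 5th, 8th, ...), then delete the last character.
On "xturufworwdg": the first step gives "tuod", and the second then gives "tuo".

tuo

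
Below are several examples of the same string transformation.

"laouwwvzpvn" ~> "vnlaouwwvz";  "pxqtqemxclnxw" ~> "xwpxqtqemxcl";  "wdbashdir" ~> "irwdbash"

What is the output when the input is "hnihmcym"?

ymhnihm

What's happening: move the last 2 characters to the front (rotate right by 2), then delete the last character.
On "hnihmcym": the first step gives "ymhnihmc", and the second then gives "ymhnihm".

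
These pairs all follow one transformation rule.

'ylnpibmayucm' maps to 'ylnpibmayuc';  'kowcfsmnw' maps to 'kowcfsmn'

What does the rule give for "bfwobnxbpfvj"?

bfwobnxbpfv

Looking at the pairs, the operation is to delete the last character.
For "bfwobnxbpfvj" the result is "bfwobnxbpfv".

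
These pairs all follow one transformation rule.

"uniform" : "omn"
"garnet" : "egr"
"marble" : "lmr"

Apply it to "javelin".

lna

The transformation: move the first 3 characters to the end (rotate left by 3), then keep every other character starting from the second (positions 2nd, 4th, 6th, ...).
For "javelin", step one produces "elinjav"; step two turns that into "lna".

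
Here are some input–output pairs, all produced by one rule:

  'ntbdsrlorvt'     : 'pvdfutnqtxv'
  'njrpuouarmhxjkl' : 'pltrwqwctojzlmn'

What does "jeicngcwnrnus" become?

In each case the input is transformed by: shift every letter 2 places forward in the alphabet (wrapping around).
So "jeicngcwnrnus" becomes "lgkepieyptpwu".

lgkepieyptpwu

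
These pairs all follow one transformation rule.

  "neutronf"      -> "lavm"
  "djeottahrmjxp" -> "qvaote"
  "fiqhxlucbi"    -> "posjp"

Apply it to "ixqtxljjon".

easqu

What's happening: shift every letter 7 places forward in the alphabet (wrapping around), then keep every other character starting from the second (positions 2nd, 4th, 6th, ...).
On "ixqtxljjon" that produces "easqu".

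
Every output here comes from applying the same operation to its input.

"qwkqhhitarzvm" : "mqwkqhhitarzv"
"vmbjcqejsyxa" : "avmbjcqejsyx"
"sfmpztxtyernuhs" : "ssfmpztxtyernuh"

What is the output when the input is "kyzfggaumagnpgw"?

wkyzfggaumagnpg

What's happening: move the last character to the front.
So "kyzfggaumagnpgw" becomes "wkyzfggaumagnpg".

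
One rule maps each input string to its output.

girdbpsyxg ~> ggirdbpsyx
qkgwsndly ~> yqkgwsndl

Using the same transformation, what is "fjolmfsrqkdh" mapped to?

What's happening: move the last character to the front.
Applying that to "fjolmfsrqkdh" gives "hfjolmfsrqkd".

hfjolmfsrqkd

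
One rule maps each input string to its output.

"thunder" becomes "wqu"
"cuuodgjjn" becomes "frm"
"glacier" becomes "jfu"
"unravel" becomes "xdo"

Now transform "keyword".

nzg

Looking at the pairs, the operation is to shift every letter 3 places forward in the alphabet (wrapping around), then keep one character in every 3, starting at position 1 (positions 1st, 4th, 7th, ...).
For "keyword", step one produces "nhbzrug"; step two turns that into "nzg".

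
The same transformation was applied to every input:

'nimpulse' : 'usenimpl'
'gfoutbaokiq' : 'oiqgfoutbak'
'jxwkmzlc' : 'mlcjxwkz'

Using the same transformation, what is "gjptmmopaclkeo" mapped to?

What's happening: move the last 3 characters to the front (rotate right by 3), then swap the first and last characters.
For "gjptmmopaclkeo", step one produces "keogjptmmopacl"; step two turns that into "leogjptmmopack".

leogjptmmopack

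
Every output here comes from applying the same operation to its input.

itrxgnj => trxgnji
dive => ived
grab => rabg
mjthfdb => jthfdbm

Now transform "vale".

alev

Rule — move the first character to the end.
Doing the same to "vale": "alev".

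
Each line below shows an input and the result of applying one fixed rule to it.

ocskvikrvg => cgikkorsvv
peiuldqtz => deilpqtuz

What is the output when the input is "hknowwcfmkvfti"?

cffhikkmnotvww

The transformation: sort the characters into alphabetical order.
On "hknowwcfmkvfti" that produces "cffhikkmnotvww".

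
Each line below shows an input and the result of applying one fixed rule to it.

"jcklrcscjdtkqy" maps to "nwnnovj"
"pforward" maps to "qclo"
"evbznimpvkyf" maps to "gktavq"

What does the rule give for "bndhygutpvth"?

In each case the input is transformed by: keep every other character starting from the second (positions 2nd, 4th, 6th, ...), then shift every letter 11 places forward in the alphabet (wrapping around).
For "bndhygutpvth", step one produces "nhgtvh"; step two turns that into "ysregs".
(Check on "jcklrcscjdtkqy": → "clccdky" → "nwnnovj" ✓)

ysregs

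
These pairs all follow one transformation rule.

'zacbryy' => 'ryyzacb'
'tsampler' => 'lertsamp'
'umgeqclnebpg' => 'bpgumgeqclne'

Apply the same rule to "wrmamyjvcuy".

cuywrmamyjv

What's happening: move the last 3 characters to the front (rotate right by 3).
"wrmamyjvcuy" → "cuywrmamyjv".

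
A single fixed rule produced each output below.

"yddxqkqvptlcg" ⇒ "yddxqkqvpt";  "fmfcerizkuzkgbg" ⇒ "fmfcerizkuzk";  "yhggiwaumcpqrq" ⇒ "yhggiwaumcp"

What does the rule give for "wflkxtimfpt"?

The transformation: delete the last 3 characters.
For "wflkxtimfpt" the result is "wflkxtim".

wflkxtim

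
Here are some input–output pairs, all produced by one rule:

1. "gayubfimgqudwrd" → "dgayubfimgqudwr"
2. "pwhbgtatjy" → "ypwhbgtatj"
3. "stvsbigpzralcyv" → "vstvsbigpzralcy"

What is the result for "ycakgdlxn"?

nycakgdlx

Looking at the pairs, the operation is to move the last character to the front.
Applying that to "ycakgdlxn" gives "nycakgdlx".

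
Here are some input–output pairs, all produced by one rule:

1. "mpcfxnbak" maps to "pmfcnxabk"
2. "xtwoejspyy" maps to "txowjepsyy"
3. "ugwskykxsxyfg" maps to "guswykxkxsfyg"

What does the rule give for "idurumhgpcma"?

dirumughcpam

The transformation: swap each adjacent pair of characters (1↔2, 3↔4, ...).
On "idurumhgpcma" that produces "dirumughcpam".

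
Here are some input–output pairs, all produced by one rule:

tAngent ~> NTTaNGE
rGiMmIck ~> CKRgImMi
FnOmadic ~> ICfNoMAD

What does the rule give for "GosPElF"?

LfgOSpe

Rule — move the last 2 characters to the front (rotate right by 2), then flip the case of every letter.
Working it through for "GosPElF": intermediate "lFGosPE", final "LfgOSpe".
(Check on "FnOmadic": → "icFnOmad" → "ICfNoMAD" ✓)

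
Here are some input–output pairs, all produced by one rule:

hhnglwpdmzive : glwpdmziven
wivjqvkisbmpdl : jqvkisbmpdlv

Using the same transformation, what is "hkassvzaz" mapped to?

The pattern: delete the first 2 characters, then move the first character to the end.
"hkassvzaz" → "ssvzaza".

ssvzaza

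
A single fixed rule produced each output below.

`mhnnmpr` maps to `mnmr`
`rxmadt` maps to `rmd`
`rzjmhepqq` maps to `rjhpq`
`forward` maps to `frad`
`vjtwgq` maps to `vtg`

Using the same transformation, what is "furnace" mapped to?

frae

The transformation: keep every other character starting from the first (positions 1st, 3rd, 5th, ...).
"furnace" → "frae".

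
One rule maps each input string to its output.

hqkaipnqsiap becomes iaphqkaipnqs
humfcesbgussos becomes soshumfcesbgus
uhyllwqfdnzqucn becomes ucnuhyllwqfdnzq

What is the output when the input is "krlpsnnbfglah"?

lahkrlpsnnbfg

The rule is to move the last 3 characters to the front (rotate right by 3).
"krlpsnnbfglah" → "lahkrlpsnnbfg".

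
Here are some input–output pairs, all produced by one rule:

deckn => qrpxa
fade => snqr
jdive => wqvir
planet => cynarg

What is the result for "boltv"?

The transformation: shift every letter 13 places forward in the alphabet (wrapping around) — i.e. ROT13.
Doing the same to "boltv": "obygi".

obygi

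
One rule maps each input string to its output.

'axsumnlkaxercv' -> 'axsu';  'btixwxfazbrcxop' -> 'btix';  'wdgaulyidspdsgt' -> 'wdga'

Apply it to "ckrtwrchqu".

ckrt

The transformation: keep only the first 4 characters.
On "ckrtwrchqu" that produces "ckrt".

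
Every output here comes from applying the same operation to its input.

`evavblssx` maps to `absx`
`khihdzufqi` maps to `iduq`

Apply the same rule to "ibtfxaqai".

txqi

The pattern: delete the first 2 characters, then keep every other character starting from the first (positions 1st, 3rd, 5th, ...).
Starting from "ibtfxaqai": after the first operation, "tfxaqai"; after the second, "txqi".
(Check on "evavblssx": → "avblssx" → "absx" ✓)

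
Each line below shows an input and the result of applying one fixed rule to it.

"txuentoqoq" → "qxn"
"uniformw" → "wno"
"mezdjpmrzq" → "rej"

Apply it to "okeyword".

dkw

The transformation: keep one character in every 3, starting at position 2 (positions 2nd, 5th, 8th, ...), then move the last character to the front.
For "okeyword" the result is "dkw".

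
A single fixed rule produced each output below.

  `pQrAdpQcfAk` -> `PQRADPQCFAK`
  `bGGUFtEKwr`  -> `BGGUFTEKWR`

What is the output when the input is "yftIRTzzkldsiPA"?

What's happening: convert every letter to uppercase.
Applying that to "yftIRTzzkldsiPA" gives "YFTIRTZZKLDSIPA".

YFTIRTZZKLDSIPA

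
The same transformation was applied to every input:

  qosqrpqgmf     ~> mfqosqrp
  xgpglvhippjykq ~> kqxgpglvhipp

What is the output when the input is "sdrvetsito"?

The rule is to move the last 2 characters to the front (rotate right by 2), then delete the last 2 characters.
Applying both steps to "sdrvetsito": "tosdrvetsi", then "tosdrvet".
(Check on "xgpglvhippjykq": → "kqxgpglvhippjy" → "kqxgpglvhipp" ✓)

tosdrvet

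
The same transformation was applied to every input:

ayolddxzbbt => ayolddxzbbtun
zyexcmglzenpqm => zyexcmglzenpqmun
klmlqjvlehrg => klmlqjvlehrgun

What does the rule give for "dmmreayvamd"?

dmmreayvamdun

Each output is the input with this applied: append "un".
Doing the same to "dmmreayvamd": "dmmreayvamdun".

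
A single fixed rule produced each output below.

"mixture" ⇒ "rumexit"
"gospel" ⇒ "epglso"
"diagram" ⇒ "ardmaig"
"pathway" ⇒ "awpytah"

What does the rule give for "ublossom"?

The pattern: move the last 3 characters to the front (rotate right by 3), then swap each adjacent pair of characters (1↔2, 3↔4, ...).
Starting from "ublossom": after the first operation, "somublos"; after the second, "osumlbso".
(Check on "gospel": → "pelgos" → "epglso" ✓)

osumlbso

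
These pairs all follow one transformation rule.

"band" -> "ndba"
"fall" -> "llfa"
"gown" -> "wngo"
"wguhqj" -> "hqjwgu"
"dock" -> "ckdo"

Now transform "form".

rmfo

Each output is the input with this applied: swap the front and back halves of the string.
Applying that to "form" gives "rmfo".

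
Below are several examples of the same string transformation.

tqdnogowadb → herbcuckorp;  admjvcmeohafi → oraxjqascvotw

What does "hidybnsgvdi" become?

In each case the input is transformed by: shift every letter 12 places backward in the alphabet (wrapping around).
On "hidybnsgvdi" that produces "vwrmpbgujrw".

vwrmpbgujrw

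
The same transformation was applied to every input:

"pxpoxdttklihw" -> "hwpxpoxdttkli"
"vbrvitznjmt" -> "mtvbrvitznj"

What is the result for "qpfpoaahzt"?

The transformation: move the last 2 characters to the front (rotate right by 2).
On "qpfpoaahzt" that produces "ztqpfpoaah".

ztqpfpoaah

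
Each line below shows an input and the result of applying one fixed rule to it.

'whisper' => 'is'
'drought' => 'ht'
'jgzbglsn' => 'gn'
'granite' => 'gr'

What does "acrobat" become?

br

What's happening: sort the characters into alphabetical order, then keep one character in every 3, starting at position 3 (positions 3rd, 6th, 9th, ...).
Applying both steps to "acrobat": "aabcort", then "br".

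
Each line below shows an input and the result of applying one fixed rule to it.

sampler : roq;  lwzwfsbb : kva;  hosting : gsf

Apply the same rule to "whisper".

vrq

In each case the input is transformed by: shift every letter 1 place backward in the alphabet (wrapping around), then keep one character in every 3, starting at position 1 (positions 1st, 4th, 7th, ...).
Starting from "whisper": after the first operation, "vghrodq"; after the second, "vrq".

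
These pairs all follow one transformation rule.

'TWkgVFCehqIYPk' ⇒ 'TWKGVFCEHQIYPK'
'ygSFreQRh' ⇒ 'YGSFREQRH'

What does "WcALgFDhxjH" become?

The pattern: convert every letter to uppercase.
Doing the same to "WcALgFDhxjH": "WCALGFDHXJH".

WCALGFDHXJH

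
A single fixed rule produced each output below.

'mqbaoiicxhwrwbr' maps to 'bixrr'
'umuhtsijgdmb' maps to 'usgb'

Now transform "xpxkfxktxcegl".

xxxg

The rule is to keep one character in every 3, starting at position 3 (positions 3rd, 6th, 9th, ...).
Doing the same to "xpxkfxktxcegl": "xxxg".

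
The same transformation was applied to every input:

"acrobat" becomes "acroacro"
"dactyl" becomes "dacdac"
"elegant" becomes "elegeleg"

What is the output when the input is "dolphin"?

dolpdolp

The rule is to delete the last 3 characters, then write the whole string twice.
"dolphin" → "dolp" → "dolpdolp".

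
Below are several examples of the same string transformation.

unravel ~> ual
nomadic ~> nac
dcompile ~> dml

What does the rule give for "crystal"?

csl

Looking at the pairs, the operation is to keep one character in every 3, starting at position 1 (positions 1st, 4th, 7th, ...).
Doing the same to "crystal": "csl".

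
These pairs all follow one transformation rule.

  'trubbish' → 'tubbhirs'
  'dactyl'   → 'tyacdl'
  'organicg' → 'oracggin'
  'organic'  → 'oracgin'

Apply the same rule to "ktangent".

What's happening: sort the characters into alphabetical order, then move the last 2 characters to the front (rotate right by 2).
So "ktangent" becomes "ttaegknn".
(Check on "dactyl": → "acdlty" → "tyacdl" ✓)

ttaegknn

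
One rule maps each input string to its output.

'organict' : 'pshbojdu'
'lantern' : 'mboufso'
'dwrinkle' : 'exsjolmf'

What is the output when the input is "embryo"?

fncszp

Looking at the pairs, the operation is to shift every letter 1 place forward in the alphabet (wrapping around).
Applying that to "embryo" gives "fncszp".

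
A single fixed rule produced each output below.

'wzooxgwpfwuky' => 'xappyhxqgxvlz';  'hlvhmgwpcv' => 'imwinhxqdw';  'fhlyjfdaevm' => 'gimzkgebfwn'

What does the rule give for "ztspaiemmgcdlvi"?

What's happening: shift every letter 1 place forward in the alphabet (wrapping around).
Applying that to "ztspaiemmgcdlvi" gives "autqbjfnnhdemwj".

autqbjfnnhdemwj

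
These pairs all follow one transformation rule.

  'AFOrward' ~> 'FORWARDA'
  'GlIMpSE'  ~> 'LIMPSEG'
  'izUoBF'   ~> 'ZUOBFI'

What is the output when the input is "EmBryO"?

MBRYOE

The transformation: move the first character to the end, then convert every letter to uppercase.
Applying both steps to "EmBryO": "mBryOE", then "MBRYOE".
(Check on "GlIMpSE": → "lIMpSEG" → "LIMPSEG" ✓)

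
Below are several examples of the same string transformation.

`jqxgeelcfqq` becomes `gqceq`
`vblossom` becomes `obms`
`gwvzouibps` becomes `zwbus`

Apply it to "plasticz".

The rule is to keep every other character starting from the second (positions 2nd, 4th, 6th, ...), then swap each adjacent pair of characters (1↔2, 3↔4, ...).
For "plasticz", step one produces "lsiz"; step two turns that into "slzi".

slzi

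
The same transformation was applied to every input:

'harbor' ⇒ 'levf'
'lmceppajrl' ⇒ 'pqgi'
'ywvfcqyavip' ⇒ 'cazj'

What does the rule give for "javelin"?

Each output is the input with this applied: shift every letter 4 places forward in the alphabet (wrapping around), then keep only the first 4 characters.
On "javelin": the first step gives "nezipmr", and the second then gives "nezi".
(Check on "ywvfcqyavip": → "cazjgucezmt" → "cazj" ✓)

nezi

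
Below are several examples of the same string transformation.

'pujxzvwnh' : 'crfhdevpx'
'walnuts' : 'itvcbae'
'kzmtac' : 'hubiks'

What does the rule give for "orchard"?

The pattern: move the first character to the end, then shift every letter 8 places forward in the alphabet (wrapping around).
For "orchard" the result is "zkpizlw".

zkpizlw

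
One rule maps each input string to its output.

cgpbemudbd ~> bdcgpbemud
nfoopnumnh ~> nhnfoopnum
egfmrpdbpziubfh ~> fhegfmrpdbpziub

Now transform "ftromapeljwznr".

What's happening: move the last 2 characters to the front (rotate right by 2).
Applying that to "ftromapeljwznr" gives "nrftromapeljwz".

nrftromapeljwz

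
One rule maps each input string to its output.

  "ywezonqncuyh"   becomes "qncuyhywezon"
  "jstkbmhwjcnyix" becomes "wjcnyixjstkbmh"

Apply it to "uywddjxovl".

jxovluywdd

The pattern: swap the front and back halves of the string.
Doing the same to "uywddjxovl": "jxovluywdd".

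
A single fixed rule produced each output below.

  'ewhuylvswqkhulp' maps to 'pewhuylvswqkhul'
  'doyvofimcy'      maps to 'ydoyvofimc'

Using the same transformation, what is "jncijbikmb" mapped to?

Each output is the input with this applied: move the last character to the front.
For "jncijbikmb" the result is "bjncijbikm".

bjncijbikm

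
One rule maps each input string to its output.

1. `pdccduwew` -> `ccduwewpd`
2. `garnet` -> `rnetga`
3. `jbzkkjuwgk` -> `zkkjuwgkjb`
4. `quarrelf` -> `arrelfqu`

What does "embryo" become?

Rule — move the first 2 characters to the end (rotate left by 2).
For "embryo" the result is "bryoem".

bryoem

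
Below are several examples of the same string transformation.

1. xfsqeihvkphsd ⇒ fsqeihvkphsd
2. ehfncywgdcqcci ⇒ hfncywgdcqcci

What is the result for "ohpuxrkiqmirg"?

In each case the input is transformed by: delete the first character.
Applying that to "ohpuxrkiqmirg" gives "hpuxrkiqmirg".

hpuxrkiqmirg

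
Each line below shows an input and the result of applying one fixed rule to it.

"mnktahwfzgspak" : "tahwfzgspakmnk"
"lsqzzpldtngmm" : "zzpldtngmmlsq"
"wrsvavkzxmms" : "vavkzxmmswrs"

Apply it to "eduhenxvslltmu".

henxvslltmuedu

What's happening: move the first 3 characters to the end (rotate left by 3).
For "eduhenxvslltmu" the result is "henxvslltmuedu".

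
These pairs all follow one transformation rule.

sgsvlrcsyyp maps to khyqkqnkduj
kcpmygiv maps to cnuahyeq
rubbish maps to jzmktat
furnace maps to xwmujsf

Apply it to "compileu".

In each case the input is transformed by: take characters alternately from the front and the back (1st, last, 2nd, 2nd-last, ...), then shift every letter 8 places backward in the alphabet (wrapping around).
For "compileu", step one produces "cuoemlpi"; step two turns that into "umgwedha".

umgwedha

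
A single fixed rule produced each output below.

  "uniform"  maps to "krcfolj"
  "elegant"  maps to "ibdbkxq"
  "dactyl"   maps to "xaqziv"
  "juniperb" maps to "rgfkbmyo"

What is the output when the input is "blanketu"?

iykxbhrq

Looking at the pairs, the operation is to swap each adjacent pair of characters (1↔2, 3↔4, ...), then shift every letter 3 places backward in the alphabet (wrapping around).
On "blanketu": the first step gives "lbnaekut", and the second then gives "iykxbhrq".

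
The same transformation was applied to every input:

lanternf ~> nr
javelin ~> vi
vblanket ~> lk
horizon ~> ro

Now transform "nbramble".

In each case the input is transformed by: keep one character in every 3, starting at position 3 (positions 3rd, 6th, 9th, ...).
Applying that to "nbramble" gives "rb".

rb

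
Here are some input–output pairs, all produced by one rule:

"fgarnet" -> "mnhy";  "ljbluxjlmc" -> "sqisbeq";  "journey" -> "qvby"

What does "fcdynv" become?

mjk

The pattern: delete the last 3 characters, then shift every letter 7 places forward in the alphabet (wrapping around).
For "fcdynv", step one produces "fcd"; step two turns that into "mjk".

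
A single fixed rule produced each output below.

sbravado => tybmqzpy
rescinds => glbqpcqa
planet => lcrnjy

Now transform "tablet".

jcrryz

The rule is to shift every letter 2 places backward in the alphabet (wrapping around), then swap the front and back halves of the string.
On "tablet" that produces "jcrryz".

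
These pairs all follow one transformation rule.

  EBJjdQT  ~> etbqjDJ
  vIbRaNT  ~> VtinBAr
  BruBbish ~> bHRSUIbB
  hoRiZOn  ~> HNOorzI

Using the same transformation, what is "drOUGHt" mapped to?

In each case the input is transformed by: take characters alternately from the front and the back (1st, last, 2nd, 2nd-last, ...), then flip the case of every letter.
Working it through for "drOUGHt": intermediate "dtrHOGU", final "DTRhogu".

DTRhogu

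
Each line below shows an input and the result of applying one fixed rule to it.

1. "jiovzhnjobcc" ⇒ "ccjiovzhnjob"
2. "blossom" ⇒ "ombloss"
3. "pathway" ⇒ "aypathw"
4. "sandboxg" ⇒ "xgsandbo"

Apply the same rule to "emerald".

ldemera

Rule — move the last 2 characters to the front (rotate right by 2).
So "emerald" becomes "ldemera".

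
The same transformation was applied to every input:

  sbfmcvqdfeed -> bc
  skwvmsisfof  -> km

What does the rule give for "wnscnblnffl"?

nn

What's happening: keep one character in every 3, starting at position 2 (positions 2nd, 5th, 8th, ...), then keep only the first 2 characters.
For "wnscnblnffl", step one produces "nnnl"; step two turns that into "nn".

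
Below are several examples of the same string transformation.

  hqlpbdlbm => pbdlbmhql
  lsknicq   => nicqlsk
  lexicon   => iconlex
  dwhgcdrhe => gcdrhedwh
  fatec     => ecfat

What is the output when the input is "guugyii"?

gyiiguu

The transformation: move the first 3 characters to the end (rotate left by 3).
Doing the same to "guugyii": "gyiiguu".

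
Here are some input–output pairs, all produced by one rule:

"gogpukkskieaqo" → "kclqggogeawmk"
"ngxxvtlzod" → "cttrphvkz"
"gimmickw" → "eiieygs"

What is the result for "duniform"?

qjebkni

Rule — delete the first character, then shift every letter 4 places backward in the alphabet (wrapping around).
Applying both steps to "duniform": "uniform", then "qjebkni".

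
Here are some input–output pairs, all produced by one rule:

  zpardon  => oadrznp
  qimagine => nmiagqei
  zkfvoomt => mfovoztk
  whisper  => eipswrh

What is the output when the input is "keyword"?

The pattern: take characters alternately from the front and the back (1st, last, 2nd, 2nd-last, ...), then move the first 3 characters to the end (rotate left by 3).
Applying that to "keyword" gives "ryowkde".

ryowkde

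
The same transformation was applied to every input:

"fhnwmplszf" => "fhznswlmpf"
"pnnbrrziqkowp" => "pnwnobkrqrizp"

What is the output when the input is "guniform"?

murnoifg

In each case the input is transformed by: take characters alternately from the front and the back (1st, last, 2nd, 2nd-last, ...), then move the first character to the end.
"guniform" → "gmurnoif" → "murnoifg".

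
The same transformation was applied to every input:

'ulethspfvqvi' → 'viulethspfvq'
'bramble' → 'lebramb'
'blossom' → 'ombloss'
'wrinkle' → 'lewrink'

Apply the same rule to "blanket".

What's happening: move the last 2 characters to the front (rotate right by 2).
On "blanket" that produces "etblank".

etblank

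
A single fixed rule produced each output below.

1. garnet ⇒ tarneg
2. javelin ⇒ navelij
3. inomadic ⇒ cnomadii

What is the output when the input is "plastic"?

clastip

Rule — swap the first and last characters.
"plastic" → "clastip".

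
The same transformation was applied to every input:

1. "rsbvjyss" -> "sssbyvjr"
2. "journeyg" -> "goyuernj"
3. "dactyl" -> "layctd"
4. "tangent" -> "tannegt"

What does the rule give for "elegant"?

Each output is the input with this applied: take characters alternately from the front and the back (1st, last, 2nd, 2nd-last, ...), then move the first character to the end.
Working it through for "elegant": intermediate "etlneag", final "tlneage".

tlneage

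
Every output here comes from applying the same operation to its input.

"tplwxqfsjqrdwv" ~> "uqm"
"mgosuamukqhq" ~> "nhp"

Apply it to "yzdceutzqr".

zae

Rule — shift every letter 1 place forward in the alphabet (wrapping around), then keep only the first 3 characters.
On "yzdceutzqr": the first step gives "zaedfvuars", and the second then gives "zae".
(Check on "tplwxqfsjqrdwv": → "uqmxyrgtkrsexw" → "uqm" ✓)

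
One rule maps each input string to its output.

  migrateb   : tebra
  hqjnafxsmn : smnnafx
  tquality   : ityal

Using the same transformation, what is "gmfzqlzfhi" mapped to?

The rule is to delete the first 3 characters, then move the last 3 characters to the front (rotate right by 3).
"gmfzqlzfhi" → "zqlzfhi" → "fhizqlz".

fhizqlz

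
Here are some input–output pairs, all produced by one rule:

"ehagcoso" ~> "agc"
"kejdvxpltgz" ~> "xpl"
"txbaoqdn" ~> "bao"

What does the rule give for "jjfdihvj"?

fdi

The rule is to move the last 3 characters to the front (rotate right by 3), then keep only the last 3 characters.
For "jjfdihvj", step one produces "hvjjjfdi"; step two turns that into "fdi".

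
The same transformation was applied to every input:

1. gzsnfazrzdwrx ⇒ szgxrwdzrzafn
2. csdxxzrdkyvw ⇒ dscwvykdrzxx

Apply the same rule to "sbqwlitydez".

What's happening: move the first 3 characters to the end (rotate left by 3), then reverse the string.
Starting from "sbqwlitydez": after the first operation, "wlitydezsbq"; after the second, "qbszedytilw".

qbszedytilw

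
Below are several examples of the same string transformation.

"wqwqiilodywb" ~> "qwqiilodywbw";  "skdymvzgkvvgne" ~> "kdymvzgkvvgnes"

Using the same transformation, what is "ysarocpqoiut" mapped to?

sarocpqoiuty

Rule — move the first character to the end.
Applying that to "ysarocpqoiut" gives "sarocpqoiuty".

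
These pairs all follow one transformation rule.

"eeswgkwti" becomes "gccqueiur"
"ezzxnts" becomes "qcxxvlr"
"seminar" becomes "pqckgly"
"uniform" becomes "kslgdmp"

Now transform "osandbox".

The transformation: move the last character to the front, then shift every letter 2 places backward in the alphabet (wrapping around).
"osandbox" → "xosandbo" → "vmqylbzm".

vmqylbzm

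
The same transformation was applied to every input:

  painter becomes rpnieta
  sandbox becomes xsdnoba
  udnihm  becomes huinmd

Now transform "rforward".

The rule is to swap each adjacent pair of characters (1↔2, 3↔4, ...), then swap the first and last characters.
Applying that to "rforward" gives "rrroawdf".

rrroawdf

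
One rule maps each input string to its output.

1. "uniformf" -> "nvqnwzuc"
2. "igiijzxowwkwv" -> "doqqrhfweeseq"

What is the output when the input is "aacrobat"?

The pattern: swap the first and last characters, then shift every letter 8 places forward in the alphabet (wrapping around).
Applying both steps to "aacrobat": "tacrobaa", then "bikzwjii".

bikzwjii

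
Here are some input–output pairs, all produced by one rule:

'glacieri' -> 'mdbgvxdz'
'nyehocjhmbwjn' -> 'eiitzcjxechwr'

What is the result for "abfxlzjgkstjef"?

zavwasguebfnoe

The transformation: move the last 2 characters to the front (rotate right by 2), then shift every letter 5 places backward in the alphabet (wrapping around).
Working it through for "abfxlzjgkstjef": intermediate "efabfxlzjgkstj", final "zavwasguebfnoe".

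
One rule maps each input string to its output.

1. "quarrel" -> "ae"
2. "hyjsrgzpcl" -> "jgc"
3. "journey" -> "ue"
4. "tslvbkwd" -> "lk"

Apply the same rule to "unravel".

re

The pattern: keep one character in every 3, starting at position 3 (positions 3rd, 6th, 9th, ...).
Doing the same to "unravel": "re".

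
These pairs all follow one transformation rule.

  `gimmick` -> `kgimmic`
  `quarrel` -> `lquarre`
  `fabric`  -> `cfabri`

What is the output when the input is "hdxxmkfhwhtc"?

The rule is to move the last character to the front.
Doing the same to "hdxxmkfhwhtc": "chdxxmkfhwht".

chdxxmkfhwht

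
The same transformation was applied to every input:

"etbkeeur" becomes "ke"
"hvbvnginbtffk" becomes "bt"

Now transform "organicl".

an

Rule — move the last 3 characters to the front (rotate right by 3), then keep only the last 2 characters.
Doing the same to "organicl": "an".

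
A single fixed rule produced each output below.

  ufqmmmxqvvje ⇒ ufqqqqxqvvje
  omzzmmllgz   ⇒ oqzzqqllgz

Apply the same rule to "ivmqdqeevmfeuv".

ivqqdqeevqfeuv

The pattern: replace every "m" with "q".
"ivmqdqeevmfeuv" → "ivqqdqeevqfeuv".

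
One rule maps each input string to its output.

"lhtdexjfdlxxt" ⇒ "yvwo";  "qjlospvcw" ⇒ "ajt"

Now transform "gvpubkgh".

msy

Looking at the pairs, the operation is to shift every letter 9 places backward in the alphabet (wrapping around), then keep one character in every 3, starting at position 2 (positions 2nd, 5th, 8th, ...).
For "gvpubkgh", step one produces "xmglsbxy"; step two turns that into "msy".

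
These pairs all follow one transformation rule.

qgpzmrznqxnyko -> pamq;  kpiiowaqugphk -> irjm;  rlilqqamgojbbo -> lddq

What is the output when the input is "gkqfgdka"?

In each case the input is transformed by: shift every letter 2 places forward in the alphabet (wrapping around), then keep only the last 4 characters.
Applying both steps to "gkqfgdka": "imshifmc", then "ifmc".

ifmc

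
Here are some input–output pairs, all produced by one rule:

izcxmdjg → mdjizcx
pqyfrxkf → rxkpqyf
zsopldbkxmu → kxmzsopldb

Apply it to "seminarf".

Rule — delete the last character, then move the last 3 characters to the front (rotate right by 3).
"seminarf" → "seminar" → "narsemi".

narsemi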